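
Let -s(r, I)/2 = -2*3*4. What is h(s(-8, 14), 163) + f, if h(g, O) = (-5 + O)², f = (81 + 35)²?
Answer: 38420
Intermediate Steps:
f = 13456 (f = 116² = 13456)
s(r, I) = 48 (s(r, I) = -2*(-2*3)*4 = -(-12)*4 = -2*(-24) = 48)
h(s(-8, 14), 163) + f = (-5 + 163)² + 13456 = 158² + 13456 = 24964 + 13456 = 38420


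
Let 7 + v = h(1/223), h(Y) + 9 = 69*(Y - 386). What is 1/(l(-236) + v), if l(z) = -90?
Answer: -223/5962951 ≈ -3.7398e-5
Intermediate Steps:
h(Y) = -26643 + 69*Y (h(Y) = -9 + 69*(Y - 386) = -9 + 69*(-386 + Y) = -9 + (-26634 + 69*Y) = -26643 + 69*Y)
v = -5942881/223 (v = -7 + (-26643 + 69/223) = -7 - 5941320/223 = -5942881/223 ≈ -26650.)
1/(l(-236) + v) = 1/(-90 - 5942881/223) = 1/(-5962951/223) = -223/5962951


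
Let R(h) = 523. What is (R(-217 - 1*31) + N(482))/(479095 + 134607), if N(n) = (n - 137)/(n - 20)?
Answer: 80657/94510108 ≈ 0.00085342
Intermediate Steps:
N(n) = (-137 + n)/(-20 + n)
(R(-217 - 1*31) + N(482))/(479095 + 134607) = (523 + (-137 + 482)/(-20 + 482))/(479095 + 134607) = (523 + 345/462)/613702 = (523 + (1/462)*345)*(1/613702) = (523 + 115/154)*(1/613702) = (80657/154)*(1/613702) = 80657/94510108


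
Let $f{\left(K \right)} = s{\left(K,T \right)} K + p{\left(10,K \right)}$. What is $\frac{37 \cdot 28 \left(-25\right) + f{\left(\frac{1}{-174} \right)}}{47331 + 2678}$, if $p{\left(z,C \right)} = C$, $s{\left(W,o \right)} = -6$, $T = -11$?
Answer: $- \frac{4506595}{8701566} \approx -0.51791$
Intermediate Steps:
$f{\left(K \right)} = - 5 K$ ($f{\left(K \right)} = - 6 K + K = - 5 K$)
$\frac{37 \cdot 28 \left(-25\right) + f{\left(\frac{1}{-174} \right)}}{47331 + 2678} = \frac{37 \cdot 28 \left(-25\right) - \frac{5}{-174}}{47331 + 2678} = \frac{1036 \left(-25\right) - - \frac{5}{174}}{50009} = \left(-25900 + \frac{5}{174}\right) \frac{1}{50009} = \left(- \frac{4506595}{174}\right) \frac{1}{50009} = - \frac{4506595}{8701566}$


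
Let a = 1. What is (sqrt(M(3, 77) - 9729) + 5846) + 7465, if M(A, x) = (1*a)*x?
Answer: 13311 + 2*I*sqrt(2413) ≈ 13311.0 + 98.245*I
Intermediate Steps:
M(A, x) = x (M(A, x) = (1*1)*x = 1*x = x)
(sqrt(M(3, 77) - 9729) + 5846) + 7465 = (sqrt(77 - 9729) + 5846) + 7465 = (sqrt(-9652) + 5846) + 7465 = (2*I*sqrt(2413) + 5846) + 7465 = (5846 + 2*I*sqrt(2413)) + 7465 = 13311 + 2*I*sqrt(2413)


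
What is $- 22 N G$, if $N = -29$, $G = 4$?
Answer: $2552$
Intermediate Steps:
$- 22 N G = \left(-22\right) \left(-29\right) 4 = 638 \cdot 4 = 2552$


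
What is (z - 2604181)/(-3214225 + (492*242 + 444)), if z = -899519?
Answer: 3503700/3094717 ≈ 1.1322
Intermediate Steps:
(z - 2604181)/(-3214225 + (492*242 + 444)) = (-899519 - 2604181)/(-3214225 + (492*242 + 444)) = -3503700/(-3214225 + (119064 + 444)) = -3503700/(-3214225 + 119508) = -3503700/(-3094717) = -3503700*(-1/3094717) = 3503700/3094717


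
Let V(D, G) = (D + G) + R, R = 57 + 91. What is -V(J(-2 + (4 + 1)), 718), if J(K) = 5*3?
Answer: -881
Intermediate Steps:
R = 148
J(K) = 15
V(D, G) = 148 + D + G (V(D, G) = (D + G) + 148 = 148 + D + G)
-V(J(-2 + (4 + 1)), 718) = -(148 + 15 + 718) = -1*881 = -881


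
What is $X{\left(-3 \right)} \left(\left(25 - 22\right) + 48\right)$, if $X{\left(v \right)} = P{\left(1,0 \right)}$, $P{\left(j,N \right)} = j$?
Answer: $51$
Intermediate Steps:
$X{\left(v \right)} = 1$
$X{\left(-3 \right)} \left(\left(25 - 22\right) + 48\right) = 1 \left(\left(25 - 22\right) + 48\right) = 1 \left(3 + 48\right) = 1 \cdot 51 = 51$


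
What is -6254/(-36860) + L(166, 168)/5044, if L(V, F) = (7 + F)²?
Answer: 2990677/479180 ≈ 6.2412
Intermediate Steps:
-6254/(-36860) + L(166, 168)/5044 = -6254/(-36860) + (7 + 168)²/5044 = -6254*(-1/36860) + 175²*(1/5044) = 3127/18430 + 30625*(1/5044) = 3127/18430 + 30625/5044 = 2990677/479180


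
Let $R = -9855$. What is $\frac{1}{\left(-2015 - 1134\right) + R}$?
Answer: $- \frac{1}{13004} \approx -7.6899 \cdot 10^{-5}$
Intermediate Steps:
$\frac{1}{\left(-2015 - 1134\right) + R} = \frac{1}{\left(-2015 - 1134\right) - 9855} = \frac{1}{-3149 - 9855} = \frac{1}{-13004} = - \frac{1}{13004}$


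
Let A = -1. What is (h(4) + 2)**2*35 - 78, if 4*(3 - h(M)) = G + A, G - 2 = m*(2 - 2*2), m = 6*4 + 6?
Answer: 217187/16 ≈ 13574.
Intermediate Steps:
m = 30 (m = 24 + 6 = 30)
G = -58 (G = 2 + 30*(2 - 2*2) = 2 + 30*(2 - 4) = 2 + 30*(-2) = 2 - 60 = -58)
h(M) = 71/4 (h(M) = 3 - (-58 - 1)/4 = 3 - 1/4*(-59) = 3 + 59/4 = 71/4)
(h(4) + 2)**2*35 - 78 = (71/4 + 2)**2*35 - 78 = (79/4)**2*35 - 78 = (6241/16)*35 - 78 = 218435/16 - 78 = 217187/16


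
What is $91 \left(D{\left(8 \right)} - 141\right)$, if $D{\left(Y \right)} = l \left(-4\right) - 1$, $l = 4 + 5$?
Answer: $-16198$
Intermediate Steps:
$l = 9$
$D{\left(Y \right)} = -37$ ($D{\left(Y \right)} = 9 \left(-4\right) - 1 = -36 - 1 = -37$)
$91 \left(D{\left(8 \right)} - 141\right) = 91 \left(-37 - 141\right) = 91 \left(-178\right) = -16198$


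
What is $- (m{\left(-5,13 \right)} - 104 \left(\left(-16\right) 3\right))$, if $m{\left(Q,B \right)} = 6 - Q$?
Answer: $-5003$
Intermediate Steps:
$- (m{\left(-5,13 \right)} - 104 \left(\left(-16\right) 3\right)) = - (\left(6 - -5\right) - 104 \left(\left(-16\right) 3\right)) = - (\left(6 + 5\right) - -4992) = - (11 + 4992) = \left(-1\right) 5003 = -5003$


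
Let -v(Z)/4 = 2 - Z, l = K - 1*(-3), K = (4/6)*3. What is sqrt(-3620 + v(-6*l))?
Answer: 2*I*sqrt(937) ≈ 61.221*I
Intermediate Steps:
K = 2 (K = (4*(1/6))*3 = (2/3)*3 = 2)
l = 5 (l = 2 - 1*(-3) = 2 + 3 = 5)
v(Z) = -8 + 4*Z (v(Z) = -4*(2 - Z) = -8 + 4*Z)
sqrt(-3620 + v(-6*l)) = sqrt(-3620 + (-8 + 4*(-6*5))) = sqrt(-3620 + (-8 + 4*(-30))) = sqrt(-3620 + (-8 - 120)) = sqrt(-3620 - 128) = sqrt(-3748) = 2*I*sqrt(937)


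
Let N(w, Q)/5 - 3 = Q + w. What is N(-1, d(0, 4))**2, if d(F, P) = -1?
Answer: 25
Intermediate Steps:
N(w, Q) = 15 + 5*Q + 5*w (N(w, Q) = 15 + 5*(Q + w) = 15 + (5*Q + 5*w) = 15 + 5*Q + 5*w)
N(-1, d(0, 4))**2 = (15 + 5*(-1) + 5*(-1))**2 = (15 - 5 - 5)**2 = 5**2 = 25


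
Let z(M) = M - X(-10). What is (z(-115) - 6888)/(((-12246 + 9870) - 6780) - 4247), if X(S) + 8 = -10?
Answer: 6985/13403 ≈ 0.52115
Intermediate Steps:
X(S) = -18 (X(S) = -8 - 10 = -18)
z(M) = 18 + M (z(M) = M - 1*(-18) = M + 18 = 18 + M)
(z(-115) - 6888)/(((-12246 + 9870) - 6780) - 4247) = ((18 - 115) - 6888)/(((-12246 + 9870) - 6780) - 4247) = (-97 - 6888)/((-2376 - 6780) - 4247) = -6985/(-9156 - 4247) = -6985/(-13403) = -6985*(-1/13403) = 6985/13403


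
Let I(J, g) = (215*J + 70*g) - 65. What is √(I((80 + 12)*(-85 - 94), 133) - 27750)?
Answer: 5*I*√142365 ≈ 1886.6*I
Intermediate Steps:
I(J, g) = -65 + 70*g + 215*J (I(J, g) = (70*g + 215*J) - 65 = -65 + 70*g + 215*J)
√(I((80 + 12)*(-85 - 94), 133) - 27750) = √((-65 + 70*133 + 215*((80 + 12)*(-85 - 94))) - 27750) = √((-65 + 9310 + 215*(92*(-179))) - 27750) = √((-65 + 9310 + 215*(-16468)) - 27750) = √((-65 + 9310 - 3540620) - 27750) = √(-3531375 - 27750) = √(-3559125) = 5*I*√142365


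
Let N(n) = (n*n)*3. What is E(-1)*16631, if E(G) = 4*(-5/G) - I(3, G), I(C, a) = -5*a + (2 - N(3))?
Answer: 665240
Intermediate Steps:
N(n) = 3*n**2 (N(n) = n**2*3 = 3*n**2)
I(C, a) = -25 - 5*a (I(C, a) = -5*a + (2 - 3*3**2) = -5*a + (2 - 3*9) = -5*a + (2 - 1*27) = -5*a + (2 - 27) = -5*a - 25 = -25 - 5*a)
E(G) = 25 - 20/G + 5*G (E(G) = 4*(-5/G) - (-25 - 5*G) = -20/G + (25 + 5*G) = 25 - 20/G + 5*G)
E(-1)*16631 = (25 - 20/(-1) + 5*(-1))*16631 = (25 - 20*(-1) - 5)*16631 = (25 + 20 - 5)*16631 = 40*16631 = 665240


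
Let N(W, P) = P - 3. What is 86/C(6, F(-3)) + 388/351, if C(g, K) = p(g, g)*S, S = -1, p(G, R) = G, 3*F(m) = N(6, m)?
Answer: -4643/351 ≈ -13.228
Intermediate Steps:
N(W, P) = -3 + P
F(m) = -1 + m/3 (F(m) = (-3 + m)/3 = -1 + m/3)
C(g, K) = -g (C(g, K) = g*(-1) = -g)
86/C(6, F(-3)) + 388/351 = 86/((-1*6)) + 388/351 = 86/(-6) + 388*(1/351) = 86*(-⅙) + 388/351 = -43/3 + 388/351 = -4643/351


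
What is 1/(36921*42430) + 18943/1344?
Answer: 4945884793939/350908998720 ≈ 14.094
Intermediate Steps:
1/(36921*42430) + 18943/1344 = (1/36921)*(1/42430) + 18943*(1/1344) = 1/1566558030 + 18943/1344 = 4945884793939/350908998720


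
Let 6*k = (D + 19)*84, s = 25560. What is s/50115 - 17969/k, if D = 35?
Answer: -8392315/360828 ≈ -23.258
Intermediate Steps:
k = 756 (k = ((35 + 19)*84)/6 = (54*84)/6 = (⅙)*4536 = 756)
s/50115 - 17969/k = 25560/50115 - 17969/756 = 25560*(1/50115) - 17969*1/756 = 1704/3341 - 2567/108 = -8392315/360828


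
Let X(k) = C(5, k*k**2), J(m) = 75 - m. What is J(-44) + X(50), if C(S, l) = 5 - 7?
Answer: 117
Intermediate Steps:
C(S, l) = -2
X(k) = -2
J(-44) + X(50) = (75 - 1*(-44)) - 2 = (75 + 44) - 2 = 119 - 2 = 117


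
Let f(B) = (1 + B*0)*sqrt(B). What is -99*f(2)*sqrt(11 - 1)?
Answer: -198*sqrt(5) ≈ -442.74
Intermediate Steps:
f(B) = sqrt(B) (f(B) = (1 + 0)*sqrt(B) = 1*sqrt(B) = sqrt(B))
-99*f(2)*sqrt(11 - 1) = -99*sqrt(2)*sqrt(11 - 1) = -99*sqrt(2)*sqrt(10) = -198*sqrt(5)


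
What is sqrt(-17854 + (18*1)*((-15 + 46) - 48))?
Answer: 4*I*sqrt(1135) ≈ 134.76*I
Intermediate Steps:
sqrt(-17854 + (18*1)*((-15 + 46) - 48)) = sqrt(-17854 + 18*(31 - 48)) = sqrt(-17854 + 18*(-17)) = sqrt(-17854 - 306) = sqrt(-18160) = 4*I*sqrt(1135)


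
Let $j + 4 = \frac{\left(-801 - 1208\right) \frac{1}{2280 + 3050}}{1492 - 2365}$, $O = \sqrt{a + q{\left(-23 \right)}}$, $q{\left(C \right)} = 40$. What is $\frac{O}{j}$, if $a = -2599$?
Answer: $- \frac{113490 i \sqrt{2559}}{453911} \approx - 12.648 i$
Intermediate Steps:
$O = i \sqrt{2559}$ ($O = \sqrt{-2599 + 40} = \sqrt{-2559} = i \sqrt{2559} \approx 50.587 i$)
$j = - \frac{453911}{113490}$ ($j = -4 + \frac{\left(-801 - 1208\right) \frac{1}{2280 + 3050}}{1492 - 2365} = -4 + \frac{\left(-2009\right) \frac{1}{5330}}{-873} = -4 + \left(-2009\right) \frac{1}{5330} \left(- \frac{1}{873}\right) = -4 - - \frac{49}{113490} = -4 + \frac{49}{113490} = - \frac{453911}{113490} \approx -3.9996$)
$\frac{O}{j} = \frac{i \sqrt{2559}}{- \frac{453911}{113490}} = i \sqrt{2559} \left(- \frac{113490}{453911}\right) = - \frac{113490 i \sqrt{2559}}{453911}$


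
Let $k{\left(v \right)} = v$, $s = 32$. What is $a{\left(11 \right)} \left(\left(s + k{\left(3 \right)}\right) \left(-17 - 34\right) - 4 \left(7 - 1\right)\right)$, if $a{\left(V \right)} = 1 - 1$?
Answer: $0$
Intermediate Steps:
$a{\left(V \right)} = 0$ ($a{\left(V \right)} = 1 - 1 = 0$)
$a{\left(11 \right)} \left(\left(s + k{\left(3 \right)}\right) \left(-17 - 34\right) - 4 \left(7 - 1\right)\right) = 0 \left(\left(32 + 3\right) \left(-17 - 34\right) - 4 \left(7 - 1\right)\right) = 0 \left(35 \left(-51\right) - 24\right) = 0 \left(-1785 - 24\right) = 0 \left(-1809\right) = 0$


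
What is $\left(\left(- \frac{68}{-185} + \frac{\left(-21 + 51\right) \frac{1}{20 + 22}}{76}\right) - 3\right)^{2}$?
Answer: $\frac{66646069281}{9686496400} \approx 6.8803$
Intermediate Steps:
$\left(\left(- \frac{68}{-185} + \frac{\left(-21 + 51\right) \frac{1}{20 + 22}}{76}\right) - 3\right)^{2} = \left(\left(\left(-68\right) \left(- \frac{1}{185}\right) + \frac{30}{42} \cdot \frac{1}{76}\right) - 3\right)^{2} = \left(\left(\frac{68}{185} + 30 \cdot \frac{1}{42} \cdot \frac{1}{76}\right) - 3\right)^{2} = \left(\left(\frac{68}{185} + \frac{5}{7} \cdot \frac{1}{76}\right) - 3\right)^{2} = \left(\left(\frac{68}{185} + \frac{5}{532}\right) - 3\right)^{2} = \left(\frac{37101}{98420} - 3\right)^{2} = \left(- \frac{258159}{98420}\right)^{2} = \frac{66646069281}{9686496400}$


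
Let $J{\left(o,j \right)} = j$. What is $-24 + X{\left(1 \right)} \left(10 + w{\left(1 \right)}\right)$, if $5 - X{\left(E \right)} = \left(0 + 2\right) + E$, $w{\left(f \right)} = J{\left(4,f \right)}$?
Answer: $-2$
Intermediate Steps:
$w{\left(f \right)} = f$
$X{\left(E \right)} = 3 - E$ ($X{\left(E \right)} = 5 - \left(\left(0 + 2\right) + E\right) = 5 - \left(2 + E\right) = 3 - E$)
$-24 + X{\left(1 \right)} \left(10 + w{\left(1 \right)}\right) = -24 + \left(3 - 1\right) \left(10 + 1\right) = -24 + \left(3 - 1\right) 11 = -24 + 2 \cdot 11 = -24 + 22 = -2$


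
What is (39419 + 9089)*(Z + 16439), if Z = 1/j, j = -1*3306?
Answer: 1318140214582/1653 ≈ 7.9742e+8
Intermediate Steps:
j = -3306
Z = -1/3306 (Z = 1/(-3306) = -1/3306 ≈ -0.00030248)
(39419 + 9089)*(Z + 16439) = (39419 + 9089)*(-1/3306 + 16439) = 48508*(54347333/3306) = 1318140214582/1653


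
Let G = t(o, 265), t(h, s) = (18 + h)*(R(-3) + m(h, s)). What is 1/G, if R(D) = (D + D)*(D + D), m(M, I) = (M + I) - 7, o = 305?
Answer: 1/193477 ≈ 5.1686e-6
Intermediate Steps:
m(M, I) = -7 + I + M (m(M, I) = (I + M) - 7 = -7 + I + M)
R(D) = 4*D² (R(D) = (2*D)*(2*D) = 4*D²)
t(h, s) = (18 + h)*(29 + h + s) (t(h, s) = (18 + h)*(4*(-3)² + (-7 + s + h)) = (18 + h)*(4*9 + (-7 + h + s)) = (18 + h)*(36 + (-7 + h + s)) = (18 + h)*(29 + h + s))
G = 193477 (G = 522 + 18*265 + 54*305 + 305*(-7 + 305 + 265) = 522 + 4770 + 16470 + 305*563 = 522 + 4770 + 16470 + 171715 = 193477)
1/G = 1/193477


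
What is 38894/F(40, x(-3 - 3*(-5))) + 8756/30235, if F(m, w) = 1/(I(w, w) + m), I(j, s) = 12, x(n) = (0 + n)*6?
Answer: 61149933436/30235 ≈ 2.0225e+6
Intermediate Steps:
x(n) = 6*n (x(n) = n*6 = 6*n)
F(m, w) = 1/(12 + m)
38894/F(40, x(-3 - 3*(-5))) + 8756/30235 = 38894/(1/(12 + 40)) + 8756/30235 = 38894/(1/52) + 8756*(1/30235) = 38894/(1/52) + 8756/30235 = 38894*52 + 8756/30235 = 2022488 + 8756/30235 = 61149933436/30235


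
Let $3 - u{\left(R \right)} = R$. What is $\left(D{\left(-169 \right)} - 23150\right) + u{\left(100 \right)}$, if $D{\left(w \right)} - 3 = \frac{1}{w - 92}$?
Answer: $- \frac{6066685}{261} \approx -23244.0$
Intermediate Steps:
$u{\left(R \right)} = 3 - R$
$D{\left(w \right)} = 3 + \frac{1}{-92 + w}$ ($D{\left(w \right)} = 3 + \frac{1}{w - 92} = 3 + \frac{1}{-92 + w}$)
$\left(D{\left(-169 \right)} - 23150\right) + u{\left(100 \right)} = \left(\frac{-275 + 3 \left(-169\right)}{-92 - 169} - 23150\right) + \left(3 - 100\right) = \left(\frac{-275 - 507}{-261} - 23150\right) + \left(3 - 100\right) = \left(\left(- \frac{1}{261}\right) \left(-782\right) - 23150\right) - 97 = \left(\frac{782}{261} - 23150\right) - 97 = - \frac{6041368}{261} - 97 = - \frac{6066685}{261}$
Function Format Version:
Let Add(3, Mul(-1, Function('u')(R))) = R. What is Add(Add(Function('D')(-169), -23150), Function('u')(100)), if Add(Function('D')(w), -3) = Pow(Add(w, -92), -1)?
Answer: Rational(-6066685, 261) ≈ -23244.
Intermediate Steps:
Function('u')(R) = Add(3, Mul(-1, R))
Function('D')(w) = Add(3, Pow(Add(-92, w), -1)) (Function('D')(w) = Add(3, Pow(Add(w, -92), -1)) = Add(3, Pow(Add(-92, w), -1)))
Add(Add(Function('D')(-169), -23150), Function('u')(100)) = Add(Add(Mul(Pow(Add(-92, -169), -1), Add(-275, Mul(3, -169))), -23150), Add(3, Mul(-1, 100))) = Add(Add(Mul(Pow(-261, -1), Add(-275, -507)), -23150), Add(3, -100)) = Add(Add(Mul(Rational(-1, 261), -782), -23150), -97) = Add(Add(Rational(782, 261), -23150), -97) = Add(Rational(-6041368, 261), -97) = Rational(-6066685, 261)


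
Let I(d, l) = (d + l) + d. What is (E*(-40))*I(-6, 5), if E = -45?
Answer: -12600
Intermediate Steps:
I(d, l) = l + 2*d
(E*(-40))*I(-6, 5) = (-45*(-40))*(5 + 2*(-6)) = 1800*(5 - 12) = 1800*(-7) = -12600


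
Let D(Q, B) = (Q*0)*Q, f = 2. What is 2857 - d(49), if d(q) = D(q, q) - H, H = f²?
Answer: 2861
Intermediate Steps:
D(Q, B) = 0 (D(Q, B) = 0*Q = 0)
H = 4 (H = 2² = 4)
d(q) = -4 (d(q) = 0 - 1*4 = 0 - 4 = -4)
2857 - d(49) = 2857 - 1*(-4) = 2857 + 4 = 2861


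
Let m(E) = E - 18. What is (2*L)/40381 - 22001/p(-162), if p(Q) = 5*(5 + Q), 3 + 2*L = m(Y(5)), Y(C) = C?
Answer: 888409821/31699085 ≈ 28.026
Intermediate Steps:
m(E) = -18 + E
L = -8 (L = -3/2 + (-18 + 5)/2 = -3/2 + (½)*(-13) = -3/2 - 13/2 = -8)
p(Q) = 25 + 5*Q
(2*L)/40381 - 22001/p(-162) = (2*(-8))/40381 - 22001/(25 + 5*(-162)) = -16*1/40381 - 22001/(25 - 810) = -16/40381 - 22001/(-785) = -16/40381 - 22001*(-1/785) = -16/40381 + 22001/785 = 888409821/31699085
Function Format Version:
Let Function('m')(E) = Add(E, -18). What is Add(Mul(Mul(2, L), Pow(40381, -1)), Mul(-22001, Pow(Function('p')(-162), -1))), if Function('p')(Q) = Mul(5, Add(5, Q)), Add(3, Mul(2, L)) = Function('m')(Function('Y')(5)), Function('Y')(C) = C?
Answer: Rational(888409821, 31699085) ≈ 28.026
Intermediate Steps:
Function('m')(E) = Add(-18, E)
L = -8 (L = Add(Rational(-3, 2), Mul(Rational(1, 2), Add(-18, 5))) = Add(Rational(-3, 2), Mul(Rational(1, 2), -13)) = Add(Rational(-3, 2), Rational(-13, 2)) = -8)
Function('p')(Q) = Add(25, Mul(5, Q))
Add(Mul(Mul(2, L), Pow(40381, -1)), Mul(-22001, Pow(Function('p')(-162), -1))) = Add(Mul(Mul(2, -8), Pow(40381, -1)), Mul(-22001, Pow(Add(25, Mul(5, -162)), -1))) = Add(Mul(-16, Rational(1, 40381)), Mul(-22001, Pow(Add(25, -810), -1))) = Add(Rational(-16, 40381), Mul(-22001, Pow(-785, -1))) = Add(Rational(-16, 40381), Mul(-22001, Rational(-1, 785))) = Add(Rational(-16, 40381), Rational(22001, 785)) = Rational(888409821, 31699085)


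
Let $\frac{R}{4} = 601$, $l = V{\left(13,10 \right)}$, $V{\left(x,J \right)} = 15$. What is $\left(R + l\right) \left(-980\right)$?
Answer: $-2370620$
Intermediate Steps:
$l = 15$
$R = 2404$ ($R = 4 \cdot 601 = 2404$)
$\left(R + l\right) \left(-980\right) = \left(2404 + 15\right) \left(-980\right) = 2419 \left(-980\right) = -2370620$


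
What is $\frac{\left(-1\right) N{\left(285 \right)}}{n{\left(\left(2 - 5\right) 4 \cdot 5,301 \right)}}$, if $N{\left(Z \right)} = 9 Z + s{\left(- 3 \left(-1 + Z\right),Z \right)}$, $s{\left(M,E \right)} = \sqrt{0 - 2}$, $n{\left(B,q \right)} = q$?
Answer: $- \frac{2565}{301} - \frac{i \sqrt{2}}{301} \approx -8.5216 - 0.0046984 i$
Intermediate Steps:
$s{\left(M,E \right)} = i \sqrt{2}$ ($s{\left(M,E \right)} = \sqrt{-2} = i \sqrt{2}$)
$N{\left(Z \right)} = 9 Z + i \sqrt{2}$
$\frac{\left(-1\right) N{\left(285 \right)}}{n{\left(\left(2 - 5\right) 4 \cdot 5,301 \right)}} = \frac{\left(-1\right) \left(9 \cdot 285 + i \sqrt{2}\right)}{301} = - (2565 + i \sqrt{2}) \frac{1}{301} = \left(-2565 - i \sqrt{2}\right) \frac{1}{301} = - \frac{2565}{301} - \frac{i \sqrt{2}}{301}$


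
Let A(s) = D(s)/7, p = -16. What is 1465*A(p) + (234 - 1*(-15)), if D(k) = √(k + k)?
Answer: 249 + 5860*I*√2/7 ≈ 249.0 + 1183.9*I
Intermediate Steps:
D(k) = √2*√k (D(k) = √(2*k) = √2*√k)
A(s) = √2*√s/7 (A(s) = (√2*√s)/7 = (√2*√s)*(⅐) = √2*√s/7)
1465*A(p) + (234 - 1*(-15)) = 1465*(√2*√(-16)/7) + (234 - 1*(-15)) = 1465*(√2*(4*I)/7) + (234 + 15) = 1465*(4*I*√2/7) + 249 = 5860*I*√2/7 + 249 = 249 + 5860*I*√2/7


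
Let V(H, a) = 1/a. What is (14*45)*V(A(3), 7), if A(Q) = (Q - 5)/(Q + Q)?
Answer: 90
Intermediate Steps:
A(Q) = (-5 + Q)/(2*Q) (A(Q) = (-5 + Q)/((2*Q)) = (-5 + Q)*(1/(2*Q)) = (-5 + Q)/(2*Q))
(14*45)*V(A(3), 7) = (14*45)/7 = 630*(1/7) = 90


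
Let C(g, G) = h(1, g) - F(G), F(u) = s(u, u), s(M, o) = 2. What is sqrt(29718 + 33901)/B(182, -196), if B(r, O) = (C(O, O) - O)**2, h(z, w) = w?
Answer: sqrt(63619)/4 ≈ 63.057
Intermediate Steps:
F(u) = 2
C(g, G) = -2 + g (C(g, G) = g - 1*2 = g - 2 = -2 + g)
B(r, O) = 4 (B(r, O) = ((-2 + O) - O)**2 = (-2)**2 = 4)
sqrt(29718 + 33901)/B(182, -196) = sqrt(29718 + 33901)/4 = sqrt(63619)*(1/4) = sqrt(63619)/4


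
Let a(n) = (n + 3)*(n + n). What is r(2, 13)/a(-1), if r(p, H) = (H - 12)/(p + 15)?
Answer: -1/68 ≈ -0.014706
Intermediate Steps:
a(n) = 2*n*(3 + n) (a(n) = (3 + n)*(2*n) = 2*n*(3 + n))
r(p, H) = (-12 + H)/(15 + p)
r(2, 13)/a(-1) = ((-12 + 13)/(15 + 2))/((2*(-1)*(3 - 1))) = (1/17)/((2*(-1)*2)) = ((1/17)*1)/(-4) = (1/17)*(-1/4) = -1/68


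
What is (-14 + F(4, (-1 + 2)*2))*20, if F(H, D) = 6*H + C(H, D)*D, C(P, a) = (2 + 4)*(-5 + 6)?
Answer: 440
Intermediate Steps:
C(P, a) = 6 (C(P, a) = 6*1 = 6)
F(H, D) = 6*D + 6*H (F(H, D) = 6*H + 6*D = 6*D + 6*H)
(-14 + F(4, (-1 + 2)*2))*20 = (-14 + (6*((-1 + 2)*2) + 6*4))*20 = (-14 + (6*(1*2) + 24))*20 = (-14 + (6*2 + 24))*20 = (-14 + (12 + 24))*20 = (-14 + 36)*20 = 22*20 = 440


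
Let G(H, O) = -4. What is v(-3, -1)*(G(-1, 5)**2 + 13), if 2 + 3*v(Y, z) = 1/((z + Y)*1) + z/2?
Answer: -319/12 ≈ -26.583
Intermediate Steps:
v(Y, z) = -2/3 + 1/(3*(Y + z)) + z/6 (v(Y, z) = -2/3 + (1/((z + Y)*1) + z/2)/3 = -2/3 + (1/(Y + z) + z*(1/2))/3 = -2/3 + (1/(Y + z) + z/2)/3 = -2/3 + (1/(3*(Y + z)) + z/6) = -2/3 + 1/(3*(Y + z)) + z/6)
v(-3, -1)*(G(-1, 5)**2 + 13) = ((2 + (-1)**2 - 4*(-3) - 4*(-1) - 3*(-1))/(6*(-3 - 1)))*((-4)**2 + 13) = ((1/6)*(2 + 1 + 12 + 4 + 3)/(-4))*(16 + 13) = ((1/6)*(-1/4)*22)*29 = -11/12*29 = -319/12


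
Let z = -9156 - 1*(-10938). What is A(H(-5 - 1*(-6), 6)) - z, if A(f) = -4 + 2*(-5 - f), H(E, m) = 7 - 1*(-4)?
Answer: -1818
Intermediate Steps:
H(E, m) = 11 (H(E, m) = 7 + 4 = 11)
A(f) = -14 - 2*f (A(f) = -4 + (-10 - 2*f) = -14 - 2*f)
z = 1782 (z = -9156 + 10938 = 1782)
A(H(-5 - 1*(-6), 6)) - z = (-14 - 2*11) - 1*1782 = (-14 - 22) - 1782 = -36 - 1782 = -1818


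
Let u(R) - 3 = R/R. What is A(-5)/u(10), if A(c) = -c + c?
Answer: 0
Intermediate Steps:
u(R) = 4 (u(R) = 3 + R/R = 3 + 1 = 4)
A(c) = 0
A(-5)/u(10) = 0/4 = 0*(¼) = 0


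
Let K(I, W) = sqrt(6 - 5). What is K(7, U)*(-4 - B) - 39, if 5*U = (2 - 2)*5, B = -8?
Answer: -35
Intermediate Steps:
U = 0 (U = ((2 - 2)*5)/5 = (0*5)/5 = (1/5)*0 = 0)
K(I, W) = 1 (K(I, W) = sqrt(1) = 1)
K(7, U)*(-4 - B) - 39 = 1*(-4 - 1*(-8)) - 39 = 1*(-4 + 8) - 39 = 1*4 - 39 = 4 - 39 = -35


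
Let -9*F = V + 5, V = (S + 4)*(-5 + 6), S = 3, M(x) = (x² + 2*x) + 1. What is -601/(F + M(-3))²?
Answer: -5409/64 ≈ -84.516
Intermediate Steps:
M(x) = 1 + x² + 2*x
V = 7 (V = (3 + 4)*(-5 + 6) = 7*1 = 7)
F = -4/3 (F = -(7 + 5)/9 = -⅑*12 = -4/3 ≈ -1.3333)
-601/(F + M(-3))² = -601/(-4/3 + (1 + (-3)² + 2*(-3)))² = -601/(-4/3 + (1 + 9 - 6))² = -601/(-4/3 + 4)² = -601/((8/3)²) = -601/64/9 = -601*9/64 = -5409/64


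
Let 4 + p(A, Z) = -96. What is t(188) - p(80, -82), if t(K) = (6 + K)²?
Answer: 37736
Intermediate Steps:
p(A, Z) = -100 (p(A, Z) = -4 - 96 = -100)
t(188) - p(80, -82) = (6 + 188)² - 1*(-100) = 194² + 100 = 37636 + 100 = 37736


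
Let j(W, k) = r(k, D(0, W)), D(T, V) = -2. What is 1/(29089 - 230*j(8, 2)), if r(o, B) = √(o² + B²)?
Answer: 29089/845746721 + 460*√2/845746721 ≈ 3.5164e-5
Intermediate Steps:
r(o, B) = √(B² + o²)
j(W, k) = √(4 + k²) (j(W, k) = √((-2)² + k²) = √(4 + k²))
1/(29089 - 230*j(8, 2)) = 1/(29089 - 230*√(4 + 2²)) = 1/(29089 - 230*√(4 + 4)) = 1/(29089 - 460*√2)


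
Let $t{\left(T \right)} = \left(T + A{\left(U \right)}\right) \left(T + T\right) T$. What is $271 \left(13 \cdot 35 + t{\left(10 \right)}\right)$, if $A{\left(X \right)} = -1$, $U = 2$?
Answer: $611105$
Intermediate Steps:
$t{\left(T \right)} = 2 T^{2} \left(-1 + T\right)$ ($t{\left(T \right)} = \left(T - 1\right) \left(T + T\right) T = \left(-1 + T\right) 2 T T = 2 T \left(-1 + T\right) T = 2 T^{2} \left(-1 + T\right)$)
$271 \left(13 \cdot 35 + t{\left(10 \right)}\right) = 271 \left(13 \cdot 35 + 2 \cdot 10^{2} \left(-1 + 10\right)\right) = 271 \left(455 + 2 \cdot 100 \cdot 9\right) = 271 \left(455 + 1800\right) = 271 \cdot 2255 = 611105$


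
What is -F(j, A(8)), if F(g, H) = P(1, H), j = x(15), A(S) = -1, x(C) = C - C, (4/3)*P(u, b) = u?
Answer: -¾ ≈ -0.75000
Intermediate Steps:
P(u, b) = 3*u/4
x(C) = 0
j = 0
F(g, H) = ¾ (F(g, H) = (¾)*1 = ¾)
-F(j, A(8)) = -1*¾ = -¾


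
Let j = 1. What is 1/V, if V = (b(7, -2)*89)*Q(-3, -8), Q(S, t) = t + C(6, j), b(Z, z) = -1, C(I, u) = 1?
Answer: 1/623 ≈ 0.0016051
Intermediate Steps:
Q(S, t) = 1 + t (Q(S, t) = t + 1 = 1 + t)
V = 623 (V = (-1*89)*(1 - 8) = -89*(-7) = 623)
1/V = 1/623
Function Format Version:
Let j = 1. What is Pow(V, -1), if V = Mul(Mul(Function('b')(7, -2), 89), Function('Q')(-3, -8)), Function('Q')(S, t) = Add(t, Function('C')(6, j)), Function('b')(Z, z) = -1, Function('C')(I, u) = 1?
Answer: Rational(1, 623) ≈ 0.0016051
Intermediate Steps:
Function('Q')(S, t) = Add(1, t) (Function('Q')(S, t) = Add(t, 1) = Add(1, t))
V = 623 (V = Mul(Mul(-1, 89), Add(1, -8)) = Mul(-89, -7) = 623)
Pow(V, -1) = Pow(623, -1) = Rational(1, 623)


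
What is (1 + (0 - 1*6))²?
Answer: 25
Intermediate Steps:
(1 + (0 - 1*6))² = (1 + (0 - 6))² = (1 - 6)² = (-5)² = 25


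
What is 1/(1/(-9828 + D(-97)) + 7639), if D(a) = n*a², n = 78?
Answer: 724074/5531201287 ≈ 0.00013091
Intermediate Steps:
D(a) = 78*a²
1/(1/(-9828 + D(-97)) + 7639) = 1/(1/(-9828 + 78*(-97)²) + 7639) = 1/(1/(-9828 + 78*9409) + 7639) = 1/(1/(-9828 + 733902) + 7639) = 1/(1/724074 + 7639) = 1/(5531201287/724074) = 724074/5531201287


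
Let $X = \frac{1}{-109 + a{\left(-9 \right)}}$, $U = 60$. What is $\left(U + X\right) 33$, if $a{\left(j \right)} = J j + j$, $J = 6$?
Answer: $\frac{340527}{172} \approx 1979.8$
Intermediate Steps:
$a{\left(j \right)} = 7 j$ ($a{\left(j \right)} = 6 j + j = 7 j$)
$X = - \frac{1}{172}$ ($X = \frac{1}{-109 + 7 \left(-9\right)} = \frac{1}{-109 - 63} = \frac{1}{-172} = - \frac{1}{172} \approx -0.005814$)
$\left(U + X\right) 33 = \left(60 - \frac{1}{172}\right) 33 = \frac{10319}{172} \cdot 33 = \frac{340527}{172}$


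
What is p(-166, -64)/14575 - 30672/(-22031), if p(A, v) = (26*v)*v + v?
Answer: 2791847792/321101825 ≈ 8.6946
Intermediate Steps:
p(A, v) = v + 26*v² (p(A, v) = 26*v² + v = v + 26*v²)
p(-166, -64)/14575 - 30672/(-22031) = -64*(1 + 26*(-64))/14575 - 30672/(-22031) = -64*(1 - 1664)*(1/14575) - 30672*(-1/22031) = -64*(-1663)*(1/14575) + 30672/22031 = 106432*(1/14575) + 30672/22031 = 106432/14575 + 30672/22031 = 2791847792/321101825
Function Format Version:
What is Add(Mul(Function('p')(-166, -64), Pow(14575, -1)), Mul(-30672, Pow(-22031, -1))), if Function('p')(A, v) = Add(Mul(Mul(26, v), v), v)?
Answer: Rational(2791847792, 321101825) ≈ 8.6946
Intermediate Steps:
Function('p')(A, v) = Add(v, Mul(26, Pow(v, 2))) (Function('p')(A, v) = Add(Mul(26, Pow(v, 2)), v) = Add(v, Mul(26, Pow(v, 2))))
Add(Mul(Function('p')(-166, -64), Pow(14575, -1)), Mul(-30672, Pow(-22031, -1))) = Add(Mul(Mul(-64, Add(1, Mul(26, -64))), Pow(14575, -1)), Mul(-30672, Pow(-22031, -1))) = Add(Mul(Mul(-64, Add(1, -1664)), Rational(1, 14575)), Mul(-30672, Rational(-1, 22031))) = Add(Mul(Mul(-64, -1663), Rational(1, 14575)), Rational(30672, 22031)) = Add(Mul(106432, Rational(1, 14575)), Rational(30672, 22031)) = Add(Rational(106432, 14575), Rational(30672, 22031)) = Rational(2791847792, 321101825)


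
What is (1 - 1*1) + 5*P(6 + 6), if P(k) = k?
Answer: 60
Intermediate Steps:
(1 - 1*1) + 5*P(6 + 6) = (1 - 1*1) + 5*(6 + 6) = (1 - 1) + 5*12 = 0 + 60 = 60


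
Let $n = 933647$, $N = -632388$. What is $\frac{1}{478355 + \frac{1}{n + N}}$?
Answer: $\frac{301259}{144108748946} \approx 2.0905 \cdot 10^{-6}$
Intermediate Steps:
$\frac{1}{478355 + \frac{1}{n + N}} = \frac{1}{478355 + \frac{1}{933647 - 632388}} = \frac{1}{478355 + \frac{1}{301259}} = \frac{1}{\frac{144108748946}{301259}} = \frac{301259}{144108748946}$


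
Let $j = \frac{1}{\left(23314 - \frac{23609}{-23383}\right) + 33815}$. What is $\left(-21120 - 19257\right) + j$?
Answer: $- \frac{53938463989649}{1335871016} \approx -40377.0$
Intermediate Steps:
$j = \frac{23383}{1335871016}$ ($j = \frac{1}{\left(23314 - - \frac{23609}{23383}\right) + 33815} = \frac{1}{\left(23314 + \frac{23609}{23383}\right) + 33815} = \frac{1}{\frac{545174871}{23383} + 33815} = \frac{1}{\frac{1335871016}{23383}} = \frac{23383}{1335871016} \approx 1.7504 \cdot 10^{-5}$)
$\left(-21120 - 19257\right) + j = \left(-21120 - 19257\right) + \frac{23383}{1335871016} = -40377 + \frac{23383}{1335871016} = - \frac{53938463989649}{1335871016}$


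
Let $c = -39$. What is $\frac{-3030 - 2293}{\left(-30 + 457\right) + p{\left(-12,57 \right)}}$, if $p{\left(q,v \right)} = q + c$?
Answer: $- \frac{5323}{376} \approx -14.157$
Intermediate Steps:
$p{\left(q,v \right)} = -39 + q$ ($p{\left(q,v \right)} = q - 39 = -39 + q$)
$\frac{-3030 - 2293}{\left(-30 + 457\right) + p{\left(-12,57 \right)}} = \frac{-3030 - 2293}{\left(-30 + 457\right) - 51} = - \frac{5323}{427 - 51} = - \frac{5323}{376}$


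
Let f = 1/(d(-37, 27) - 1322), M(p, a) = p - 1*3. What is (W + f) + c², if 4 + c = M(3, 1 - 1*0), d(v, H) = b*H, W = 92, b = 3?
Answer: 134027/1241 ≈ 108.00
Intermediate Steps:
M(p, a) = -3 + p (M(p, a) = p - 3 = -3 + p)
d(v, H) = 3*H
c = -4 (c = -4 + (-3 + 3) = -4 + 0 = -4)
f = -1/1241 (f = 1/(3*27 - 1322) = 1/(81 - 1322) = 1/(-1241) = -1/1241 ≈ -0.00080580)
(W + f) + c² = (92 - 1/1241) + (-4)² = 114171/1241 + 16 = 134027/1241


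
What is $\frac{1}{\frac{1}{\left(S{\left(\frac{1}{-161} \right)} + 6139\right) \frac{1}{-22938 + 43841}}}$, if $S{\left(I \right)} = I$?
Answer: $\frac{988378}{3365383} \approx 0.29369$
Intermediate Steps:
$\frac{1}{\frac{1}{\left(S{\left(\frac{1}{-161} \right)} + 6139\right) \frac{1}{-22938 + 43841}}} = \frac{1}{\frac{1}{\left(\frac{1}{-161} + 6139\right) \frac{1}{-22938 + 43841}}} = \frac{1}{\frac{1}{\left(- \frac{1}{161} + 6139\right) \frac{1}{20903}}} = \frac{1}{\frac{1}{\frac{988378}{161} \cdot \frac{1}{20903}}} = \frac{1}{\frac{1}{\frac{988378}{3365383}}} = \frac{1}{\frac{3365383}{988378}} = \frac{988378}{3365383}$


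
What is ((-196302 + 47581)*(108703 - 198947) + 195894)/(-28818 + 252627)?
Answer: 13421373818/223809 ≈ 59968.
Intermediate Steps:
((-196302 + 47581)*(108703 - 198947) + 195894)/(-28818 + 252627) = (-148721*(-90244) + 195894)/223809 = (13421177924 + 195894)*(1/223809) = 13421373818*(1/223809) = 13421373818/223809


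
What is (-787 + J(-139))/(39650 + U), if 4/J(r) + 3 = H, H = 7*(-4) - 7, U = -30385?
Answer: -2991/35207 ≈ -0.084955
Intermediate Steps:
H = -35 (H = -28 - 7 = -35)
J(r) = -2/19 (J(r) = 4/(-3 - 35) = 4/(-38) = 4*(-1/38) = -2/19)
(-787 + J(-139))/(39650 + U) = (-787 - 2/19)/(39650 - 30385) = -14955/19/9265 = -14955/19*1/9265 = -2991/35207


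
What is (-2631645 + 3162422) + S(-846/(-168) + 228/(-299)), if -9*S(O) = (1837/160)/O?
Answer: 6835873138159/12879000 ≈ 5.3078e+5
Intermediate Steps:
S(O) = -1837/(1440*O) (S(O) = -1837/160/(9*O) = -1837*(1/160)/(9*O) = -1837/(1440*O))
(-2631645 + 3162422) + S(-846/(-168) + 228/(-299)) = (-2631645 + 3162422) - 1837/(1440*(-846/(-168) + 228/(-299))) = 530777 - 1837/(1440*(-846*(-1/168) + 228*(-1/299))) = 530777 - 1837/(1440*(141/28 - 228/299)) = 530777 - 1837/(1440*35775/8372) = 530777 - 1837/1440*8372/35775 = 530777 - 3844841/12879000 = 6835873138159/12879000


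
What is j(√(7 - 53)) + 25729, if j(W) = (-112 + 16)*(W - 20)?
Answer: 27649 - 96*I*√46 ≈ 27649.0 - 651.1*I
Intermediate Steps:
j(W) = 1920 - 96*W (j(W) = -96*(-20 + W) = 1920 - 96*W)
j(√(7 - 53)) + 25729 = (1920 - 96*√(7 - 53)) + 25729 = (1920 - 96*I*√46) + 25729 = 27649 - 96*I*√46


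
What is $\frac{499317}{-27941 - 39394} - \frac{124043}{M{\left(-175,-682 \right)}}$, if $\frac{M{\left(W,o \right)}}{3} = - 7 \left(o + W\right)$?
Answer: $- \frac{5779547818}{403942665} \approx -14.308$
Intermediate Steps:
$M{\left(W,o \right)} = - 21 W - 21 o$ ($M{\left(W,o \right)} = 3 \left(- 7 \left(o + W\right)\right) = 3 \left(- 7 \left(W + o\right)\right) = 3 \left(- 7 W - 7 o\right) = - 21 W - 21 o$)
$\frac{499317}{-27941 - 39394} - \frac{124043}{M{\left(-175,-682 \right)}} = \frac{499317}{-27941 - 39394} - \frac{124043}{\left(-21\right) \left(-175\right) - -14322} = \frac{499317}{-67335} - \frac{124043}{3675 + 14322} = 499317 \left(- \frac{1}{67335}\right) - \frac{124043}{17997} = - \frac{166439}{22445} - \frac{124043}{17997} = - \frac{5779547818}{403942665}$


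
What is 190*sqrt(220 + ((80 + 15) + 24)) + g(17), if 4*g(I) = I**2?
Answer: 289/4 + 190*sqrt(339) ≈ 3570.5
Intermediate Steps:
g(I) = I**2/4
190*sqrt(220 + ((80 + 15) + 24)) + g(17) = 190*sqrt(220 + ((80 + 15) + 24)) + (1/4)*17**2 = 190*sqrt(220 + (95 + 24)) + (1/4)*289 = 190*sqrt(220 + 119) + 289/4 = 190*sqrt(339) + 289/4 = 289/4 + 190*sqrt(339)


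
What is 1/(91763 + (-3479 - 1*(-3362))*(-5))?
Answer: 1/92348 ≈ 1.0829e-5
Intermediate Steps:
1/(91763 + (-3479 - 1*(-3362))*(-5)) = 1/(91763 + (-3479 + 3362)*(-5)) = 1/(91763 - 117*(-5)) = 1/(91763 + 585) = 1/92348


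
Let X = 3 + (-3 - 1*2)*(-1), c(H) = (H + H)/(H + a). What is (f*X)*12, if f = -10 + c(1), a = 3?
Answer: -912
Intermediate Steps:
c(H) = 2*H/(3 + H) (c(H) = (H + H)/(H + 3) = (2*H)/(3 + H) = 2*H/(3 + H))
X = 8 (X = 3 + (-3 - 2)*(-1) = 3 - 5*(-1) = 3 + 5 = 8)
f = -19/2 (f = -10 + 2*1/(3 + 1) = -10 + 2*1/4 = -10 + 2*1*(1/4) = -10 + 1/2 = -19/2 ≈ -9.5000)
(f*X)*12 = -19/2*8*12 = -76*12 = -912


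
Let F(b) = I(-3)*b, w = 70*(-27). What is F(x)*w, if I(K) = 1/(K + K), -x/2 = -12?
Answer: 7560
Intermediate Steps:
x = 24 (x = -2*(-12) = 24)
I(K) = 1/(2*K)
w = -1890
F(b) = -b/6 (F(b) = ((1/2)/(-3))*b = ((1/2)*(-1/3))*b = -b/6)
F(x)*w = -1/6*24*(-1890) = -4*(-1890) = 7560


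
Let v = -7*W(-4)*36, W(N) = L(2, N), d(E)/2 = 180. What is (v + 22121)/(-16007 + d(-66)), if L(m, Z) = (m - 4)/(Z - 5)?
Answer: -22065/15647 ≈ -1.4102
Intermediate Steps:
L(m, Z) = (-4 + m)/(-5 + Z)
d(E) = 360 (d(E) = 2*180 = 360)
W(N) = -2/(-5 + N) (W(N) = (-4 + 2)/(-5 + N) = -2/(-5 + N))
v = -56 (v = -(-14)/(-5 - 4)*36 = -(-14)/(-9)*36 = -(-14)*(-1)/9*36 = -7*2/9*36 = -14/9*36 = -56)
(v + 22121)/(-16007 + d(-66)) = (-56 + 22121)/(-16007 + 360) = 22065/(-15647) = 22065*(-1/15647) = -22065/15647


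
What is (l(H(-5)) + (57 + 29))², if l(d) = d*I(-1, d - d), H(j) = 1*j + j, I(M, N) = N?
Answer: 7396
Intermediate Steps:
H(j) = 2*j (H(j) = j + j = 2*j)
l(d) = 0 (l(d) = d*(d - d) = d*0 = 0)
(l(H(-5)) + (57 + 29))² = (0 + (57 + 29))² = (0 + 86)² = 86² = 7396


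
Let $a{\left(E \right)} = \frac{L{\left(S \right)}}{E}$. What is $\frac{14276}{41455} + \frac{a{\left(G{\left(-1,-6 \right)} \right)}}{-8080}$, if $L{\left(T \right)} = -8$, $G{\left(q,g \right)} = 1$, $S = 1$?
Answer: $\frac{2892043}{8373910} \approx 0.34536$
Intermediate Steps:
$a{\left(E \right)} = - \frac{8}{E}$
$\frac{14276}{41455} + \frac{a{\left(G{\left(-1,-6 \right)} \right)}}{-8080} = \frac{14276}{41455} + \frac{\left(-8\right) 1^{-1}}{-8080} = 14276 \cdot \frac{1}{41455} + \left(-8\right) 1 \left(- \frac{1}{8080}\right) = \frac{14276}{41455} - - \frac{1}{1010} = \frac{14276}{41455} + \frac{1}{1010} = \frac{2892043}{8373910}$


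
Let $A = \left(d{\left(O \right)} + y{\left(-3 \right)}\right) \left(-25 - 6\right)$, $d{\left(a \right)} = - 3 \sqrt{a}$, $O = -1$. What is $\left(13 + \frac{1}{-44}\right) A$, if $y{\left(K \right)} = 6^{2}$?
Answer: $- \frac{159309}{11} + \frac{53103 i}{44} \approx -14483.0 + 1206.9 i$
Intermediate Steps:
$y{\left(K \right)} = 36$
$A = -1116 + 93 i$ ($A = \left(- 3 \sqrt{-1} + 36\right) \left(-25 - 6\right) = \left(- 3 i + 36\right) \left(-31\right) = \left(36 - 3 i\right) \left(-31\right) = -1116 + 93 i \approx -1116.0 + 93.0 i$)
$\left(13 + \frac{1}{-44}\right) A = \left(13 + \frac{1}{-44}\right) \left(-1116 + 93 i\right) = \left(13 - \frac{1}{44}\right) \left(-1116 + 93 i\right) = \frac{571 \left(-1116 + 93 i\right)}{44} = - \frac{159309}{11} + \frac{53103 i}{44}$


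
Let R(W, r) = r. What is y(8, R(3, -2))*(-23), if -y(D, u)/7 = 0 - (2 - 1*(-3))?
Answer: -805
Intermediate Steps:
y(D, u) = 35 (y(D, u) = -7*(0 - (2 - 1*(-3))) = -7*(0 - (2 + 3)) = -7*(0 - 1*5) = -7*(0 - 5) = -7*(-5) = 35)
y(8, R(3, -2))*(-23) = 35*(-23) = -805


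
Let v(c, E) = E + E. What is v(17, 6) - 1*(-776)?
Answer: 788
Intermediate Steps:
v(c, E) = 2*E
v(17, 6) - 1*(-776) = 2*6 - 1*(-776) = 12 + 776 = 788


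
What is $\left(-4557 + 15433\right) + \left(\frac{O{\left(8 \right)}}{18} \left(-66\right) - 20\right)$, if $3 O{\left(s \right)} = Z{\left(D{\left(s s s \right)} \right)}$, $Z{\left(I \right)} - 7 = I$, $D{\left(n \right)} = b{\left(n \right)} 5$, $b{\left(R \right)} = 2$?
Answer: $\frac{97517}{9} \approx 10835.0$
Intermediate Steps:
$D{\left(n \right)} = 10$ ($D{\left(n \right)} = 2 \cdot 5 = 10$)
$Z{\left(I \right)} = 7 + I$
$O{\left(s \right)} = \frac{17}{3}$ ($O{\left(s \right)} = \frac{7 + 10}{3} = \frac{1}{3} \cdot 17 = \frac{17}{3}$)
$\left(-4557 + 15433\right) + \left(\frac{O{\left(8 \right)}}{18} \left(-66\right) - 20\right) = \left(-4557 + 15433\right) + \left(\frac{17}{3 \cdot 18} \left(-66\right) - 20\right) = 10876 + \left(\frac{17}{3} \cdot \frac{1}{18} \left(-66\right) - 20\right) = 10876 + \left(\frac{17}{54} \left(-66\right) - 20\right) = 10876 - \frac{367}{9} = \frac{97517}{9}$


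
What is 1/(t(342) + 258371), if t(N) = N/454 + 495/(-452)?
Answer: 102604/26509863011 ≈ 3.8704e-6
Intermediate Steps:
t(N) = -495/452 + N/454 (t(N) = N*(1/454) + 495*(-1/452) = N/454 - 495/452 = -495/452 + N/454)
1/(t(342) + 258371) = 1/((-495/452 + (1/454)*342) + 258371) = 1/((-495/452 + 171/227) + 258371) = 1/(-35073/102604 + 258371) = 1/(26509863011/102604) = 102604/26509863011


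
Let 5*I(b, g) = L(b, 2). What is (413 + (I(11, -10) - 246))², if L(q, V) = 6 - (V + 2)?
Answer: 700569/25 ≈ 28023.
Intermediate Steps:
L(q, V) = 4 - V (L(q, V) = 6 - (2 + V) = 6 + (-2 - V) = 4 - V)
I(b, g) = ⅖ (I(b, g) = (4 - 1*2)/5 = (4 - 2)/5 = (⅕)*2 = ⅖)
(413 + (I(11, -10) - 246))² = (413 + (⅖ - 246))² = (413 - 1228/5)² = (837/5)² = 700569/25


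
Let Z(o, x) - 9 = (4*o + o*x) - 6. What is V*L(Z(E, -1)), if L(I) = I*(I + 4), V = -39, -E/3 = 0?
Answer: -819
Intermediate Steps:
E = 0 (E = -3*0 = 0)
Z(o, x) = 3 + 4*o + o*x (Z(o, x) = 9 + ((4*o + o*x) - 6) = 9 + (-6 + 4*o + o*x) = 3 + 4*o + o*x)
L(I) = I*(4 + I)
V*L(Z(E, -1)) = -39*(3 + 4*0 + 0*(-1))*(4 + (3 + 4*0 + 0*(-1))) = -39*(3 + 0 + 0)*(4 + (3 + 0 + 0)) = -117*(4 + 3) = -117*7 = -39*21 = -819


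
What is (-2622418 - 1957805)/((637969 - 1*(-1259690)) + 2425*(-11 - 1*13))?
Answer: -1526741/613153 ≈ -2.4900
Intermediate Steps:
(-2622418 - 1957805)/((637969 - 1*(-1259690)) + 2425*(-11 - 1*13)) = -4580223/((637969 + 1259690) + 2425*(-11 - 13)) = -4580223/(1897659 + 2425*(-24)) = -4580223/(1897659 - 58200) = -4580223/1839459 = -4580223*1/1839459 = -1526741/613153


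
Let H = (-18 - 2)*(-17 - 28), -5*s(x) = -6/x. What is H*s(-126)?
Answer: -60/7 ≈ -8.5714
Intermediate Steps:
s(x) = 6/(5*x) (s(x) = -(-6)/(5*x) = 6/(5*x))
H = 900 (H = -20*(-45) = 900)
H*s(-126) = 900*((6/5)/(-126)) = 900*((6/5)*(-1/126)) = 900*(-1/105) = -60/7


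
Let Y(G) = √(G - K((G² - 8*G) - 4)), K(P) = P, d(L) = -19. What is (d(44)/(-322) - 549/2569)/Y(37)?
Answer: 18281*I*√258/60977784 ≈ 0.0048155*I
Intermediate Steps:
Y(G) = √(4 - G² + 9*G) (Y(G) = √(G - ((G² - 8*G) - 4)) = √(G - (-4 + G² - 8*G)) = √(G + (4 - G² + 8*G)) = √(4 - G² + 9*G))
(d(44)/(-322) - 549/2569)/Y(37) = (-19/(-322) - 549/2569)/(√(4 - 1*37² + 9*37)) = (-19*(-1/322) - 549*1/2569)/(√(4 - 1*1369 + 333)) = (19/322 - 549/2569)/(√(4 - 1369 + 333)) = -18281*(-I*√258/516)/118174 = -(-18281)*I*√258/60977784 = 18281*I*√258/60977784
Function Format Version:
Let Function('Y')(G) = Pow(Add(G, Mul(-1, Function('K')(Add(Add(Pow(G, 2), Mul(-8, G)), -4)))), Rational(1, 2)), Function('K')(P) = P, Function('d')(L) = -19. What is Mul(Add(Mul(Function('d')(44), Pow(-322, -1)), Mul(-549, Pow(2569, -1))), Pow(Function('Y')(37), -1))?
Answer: Mul(Rational(18281, 60977784), I, Pow(258, Rational(1, 2))) ≈ Mul(0.0048155, I)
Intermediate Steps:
Function('Y')(G) = Pow(Add(4, Mul(-1, Pow(G, 2)), Mul(9, G)), Rational(1, 2)) (Function('Y')(G) = Pow(Add(G, Mul(-1, Add(Add(Pow(G, 2), Mul(-8, G)), -4))), Rational(1, 2)) = Pow(Add(G, Mul(-1, Add(-4, Pow(G, 2), Mul(-8, G)))), Rational(1, 2)) = Pow(Add(G, Add(4, Mul(-1, Pow(G, 2)), Mul(8, G))), Rational(1, 2)) = Pow(Add(4, Mul(-1, Pow(G, 2)), Mul(9, G)), Rational(1, 2)))
Mul(Add(Mul(Function('d')(44), Pow(-322, -1)), Mul(-549, Pow(2569, -1))), Pow(Function('Y')(37), -1)) = Mul(Add(Mul(-19, Pow(-322, -1)), Mul(-549, Pow(2569, -1))), Pow(Pow(Add(4, Mul(-1, Pow(37, 2)), Mul(9, 37)), Rational(1, 2)), -1)) = Mul(Add(Mul(-19, Rational(-1, 322)), Mul(-549, Rational(1, 2569))), Pow(Pow(Add(4, Mul(-1, 1369), 333), Rational(1, 2)), -1)) = Mul(Add(Rational(19, 322), Rational(-549, 2569)), Pow(Pow(Add(4, -1369, 333), Rational(1, 2)), -1)) = Mul(Rational(-18281, 118174), Pow(Pow(-1032, Rational(1, 2)), -1)) = Mul(Rational(-18281, 118174), Pow(Mul(2, I, Pow(258, Rational(1, 2))), -1)) = Mul(Rational(-18281, 118174), Mul(Rational(-1, 516), I, Pow(258, Rational(1, 2)))) = Mul(Rational(18281, 60977784), I, Pow(258, Rational(1, 2)))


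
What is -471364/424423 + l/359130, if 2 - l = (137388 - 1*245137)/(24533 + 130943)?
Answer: -8772982597348599/7899374440559080 ≈ -1.1106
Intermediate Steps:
l = 418701/155476 (l = 2 - (137388 - 1*245137)/(24533 + 130943) = 2 - (137388 - 245137)/155476 = 2 - (-107749)/155476 = 2 - 1*(-107749/155476) = 2 + 107749/155476 = 418701/155476 ≈ 2.6930)
-471364/424423 + l/359130 = -471364/424423 + (418701/155476)/359130 = -471364*1/424423 + (418701/155476)*(1/359130) = -471364/424423 + 139567/18612031960 = -8772982597348599/7899374440559080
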